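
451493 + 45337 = 496830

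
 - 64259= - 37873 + -26386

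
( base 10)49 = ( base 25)1o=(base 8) 61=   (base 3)1211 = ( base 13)3a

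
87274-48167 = 39107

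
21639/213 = 101  +  42/71 = 101.59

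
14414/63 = 14414/63 =228.79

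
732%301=130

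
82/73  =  1+9/73 = 1.12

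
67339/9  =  67339/9 = 7482.11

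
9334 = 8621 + 713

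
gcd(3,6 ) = 3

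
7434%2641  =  2152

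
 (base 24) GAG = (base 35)7pm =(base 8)22400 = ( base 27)cqm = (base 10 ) 9472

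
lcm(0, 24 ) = 0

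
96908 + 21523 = 118431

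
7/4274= 7/4274=0.00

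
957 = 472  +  485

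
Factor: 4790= 2^1*5^1 * 479^1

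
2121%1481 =640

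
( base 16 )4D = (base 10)77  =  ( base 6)205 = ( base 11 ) 70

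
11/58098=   11/58098= 0.00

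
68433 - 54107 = 14326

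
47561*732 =34814652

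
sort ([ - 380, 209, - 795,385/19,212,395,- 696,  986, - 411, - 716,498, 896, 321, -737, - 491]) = [- 795,-737, - 716 , - 696, - 491,- 411, -380,  385/19,209, 212,321, 395 , 498, 896,986]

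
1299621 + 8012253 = 9311874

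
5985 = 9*665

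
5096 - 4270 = 826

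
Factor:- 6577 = - 6577^1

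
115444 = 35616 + 79828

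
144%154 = 144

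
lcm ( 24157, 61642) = 1787618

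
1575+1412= 2987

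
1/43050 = 1/43050 =0.00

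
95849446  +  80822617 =176672063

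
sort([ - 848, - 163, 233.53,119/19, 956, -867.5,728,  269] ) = [ - 867.5, - 848, - 163, 119/19, 233.53,269,728, 956] 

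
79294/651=79294/651 = 121.80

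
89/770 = 89/770 =0.12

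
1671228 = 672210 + 999018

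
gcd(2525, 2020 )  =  505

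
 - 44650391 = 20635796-65286187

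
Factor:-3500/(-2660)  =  25/19 = 5^2*19^(-1)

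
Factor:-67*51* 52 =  - 177684 = - 2^2*3^1*13^1*17^1 * 67^1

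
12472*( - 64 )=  - 798208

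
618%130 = 98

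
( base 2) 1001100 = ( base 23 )37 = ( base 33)2A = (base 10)76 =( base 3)2211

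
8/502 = 4/251 = 0.02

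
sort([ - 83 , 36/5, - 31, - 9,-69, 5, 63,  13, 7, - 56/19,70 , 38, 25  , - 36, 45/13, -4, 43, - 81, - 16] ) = [ - 83, - 81, - 69, - 36, - 31, - 16, - 9,-4, - 56/19,45/13,5, 7, 36/5,13,25,  38, 43, 63, 70]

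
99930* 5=499650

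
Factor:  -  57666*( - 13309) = 767476794 = 2^1*3^1*7^1*1373^1*13309^1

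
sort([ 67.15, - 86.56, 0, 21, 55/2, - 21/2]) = [  -  86.56, - 21/2, 0,21, 55/2,67.15 ] 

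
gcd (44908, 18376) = 4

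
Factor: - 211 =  - 211^1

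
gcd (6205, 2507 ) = 1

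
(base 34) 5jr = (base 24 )B4L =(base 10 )6453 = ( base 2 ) 1100100110101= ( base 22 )D77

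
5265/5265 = 1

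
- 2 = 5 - 7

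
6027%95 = 42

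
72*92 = 6624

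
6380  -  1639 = 4741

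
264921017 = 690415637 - 425494620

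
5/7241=5/7241 = 0.00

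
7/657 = 7/657 = 0.01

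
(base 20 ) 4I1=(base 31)218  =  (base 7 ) 5501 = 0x7A9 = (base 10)1961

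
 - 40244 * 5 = -201220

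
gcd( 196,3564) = 4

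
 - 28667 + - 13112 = -41779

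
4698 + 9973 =14671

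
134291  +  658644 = 792935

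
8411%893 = 374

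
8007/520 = 8007/520 = 15.40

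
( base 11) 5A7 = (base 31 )N9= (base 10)722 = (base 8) 1322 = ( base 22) 1AI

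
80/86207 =80/86207 = 0.00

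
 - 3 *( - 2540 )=7620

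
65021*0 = 0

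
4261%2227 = 2034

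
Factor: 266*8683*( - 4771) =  - 2^1*7^1*13^1 * 19^2*367^1*457^1 = - 11019473738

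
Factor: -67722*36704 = - 2^6*3^1* 31^1*37^1*11287^1=-2485668288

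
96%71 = 25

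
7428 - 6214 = 1214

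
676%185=121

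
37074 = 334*111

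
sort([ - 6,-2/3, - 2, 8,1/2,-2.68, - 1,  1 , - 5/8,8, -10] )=[ - 10, -6, - 2.68,  -  2 ,-1,-2/3,-5/8, 1/2, 1, 8,  8 ]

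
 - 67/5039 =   -  1 + 4972/5039= - 0.01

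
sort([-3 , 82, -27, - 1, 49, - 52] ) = [  -  52, - 27,-3,-1,49,82]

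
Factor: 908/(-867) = -2^2*3^( - 1)*17^( - 2)*227^1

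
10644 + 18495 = 29139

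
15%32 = 15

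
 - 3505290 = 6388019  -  9893309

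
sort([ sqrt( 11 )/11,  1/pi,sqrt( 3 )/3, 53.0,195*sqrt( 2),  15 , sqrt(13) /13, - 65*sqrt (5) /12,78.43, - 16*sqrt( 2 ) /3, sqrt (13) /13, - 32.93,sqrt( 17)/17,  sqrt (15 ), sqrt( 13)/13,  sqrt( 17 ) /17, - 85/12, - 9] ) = [ - 32.93, - 65 * sqrt( 5)/12 ,-9, - 16*sqrt( 2 ) /3, - 85/12,  sqrt( 17)/17,sqrt( 17)/17, sqrt (13) /13,sqrt(13)/13, sqrt(13)/13,sqrt( 11) /11,1/pi , sqrt(3 ) /3, sqrt(15 ),15, 53.0,78.43,  195*sqrt( 2)]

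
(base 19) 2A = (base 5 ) 143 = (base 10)48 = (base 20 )28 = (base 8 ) 60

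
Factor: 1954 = 2^1*977^1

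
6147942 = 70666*87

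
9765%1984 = 1829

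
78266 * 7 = 547862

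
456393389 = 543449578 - 87056189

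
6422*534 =3429348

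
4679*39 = 182481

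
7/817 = 7/817 = 0.01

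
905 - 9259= - 8354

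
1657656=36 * 46046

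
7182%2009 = 1155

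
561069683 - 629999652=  - 68929969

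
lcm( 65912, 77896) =856856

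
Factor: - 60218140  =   - 2^2* 5^1 * 23^1 * 109^1*1201^1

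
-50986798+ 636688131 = 585701333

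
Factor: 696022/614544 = 2^ (-3)*3^(  -  1)*7^( - 1)  *31^( - 1)*59^(- 1)* 348011^1 = 348011/307272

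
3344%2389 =955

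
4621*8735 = 40364435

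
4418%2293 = 2125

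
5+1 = 6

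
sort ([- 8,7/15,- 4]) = [ - 8, - 4,  7/15 ]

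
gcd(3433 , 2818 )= 1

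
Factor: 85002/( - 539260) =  - 2^( -1) * 3^1*5^ ( - 1)*31^1*59^( - 1 ) = -93/590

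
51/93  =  17/31 = 0.55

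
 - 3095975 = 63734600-66830575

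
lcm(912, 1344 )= 25536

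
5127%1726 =1675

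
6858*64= 438912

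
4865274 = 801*6074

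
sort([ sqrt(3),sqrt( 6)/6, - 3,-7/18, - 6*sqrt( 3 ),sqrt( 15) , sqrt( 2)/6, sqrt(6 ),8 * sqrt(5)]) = [  -  6*sqrt( 3 ), - 3, - 7/18,sqrt( 2)/6,sqrt( 6)/6, sqrt( 3 ), sqrt( 6 ), sqrt( 15), 8* sqrt( 5)]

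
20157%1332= 177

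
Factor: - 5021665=  -  5^1*11^1*91303^1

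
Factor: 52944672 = 2^5*3^1 *11^1*181^1*277^1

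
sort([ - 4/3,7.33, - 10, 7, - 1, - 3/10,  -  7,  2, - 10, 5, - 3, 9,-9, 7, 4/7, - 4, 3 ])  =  [-10 , - 10, - 9, - 7, - 4,-3,-4/3 ,- 1, - 3/10, 4/7, 2, 3, 5, 7, 7,7.33,  9]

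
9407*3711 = 34909377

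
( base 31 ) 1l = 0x34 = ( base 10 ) 52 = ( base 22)28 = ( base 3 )1221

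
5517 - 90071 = - 84554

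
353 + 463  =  816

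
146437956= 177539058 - 31101102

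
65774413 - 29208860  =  36565553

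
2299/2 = 1149 + 1/2 = 1149.50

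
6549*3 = 19647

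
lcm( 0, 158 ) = 0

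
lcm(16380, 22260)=868140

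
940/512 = 235/128 = 1.84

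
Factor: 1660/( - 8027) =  - 2^2*5^1*23^( - 1)*83^1*349^( - 1 )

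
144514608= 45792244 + 98722364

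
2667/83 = 32+11/83 = 32.13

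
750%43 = 19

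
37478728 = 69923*536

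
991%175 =116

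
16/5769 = 16/5769 = 0.00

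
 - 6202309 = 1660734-7863043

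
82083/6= 13680+1/2= 13680.50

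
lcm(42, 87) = 1218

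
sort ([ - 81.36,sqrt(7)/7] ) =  [ - 81.36,sqrt( 7 )/7 ]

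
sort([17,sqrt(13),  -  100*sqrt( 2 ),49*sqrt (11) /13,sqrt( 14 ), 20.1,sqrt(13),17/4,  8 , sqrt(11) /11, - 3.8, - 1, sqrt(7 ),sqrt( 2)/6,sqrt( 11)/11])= [-100*sqrt(2), - 3.8, - 1,sqrt (2 ) /6, sqrt( 11)/11, sqrt( 11 )/11,sqrt(7),  sqrt(13),sqrt(13) , sqrt(14),17/4,8, 49 *sqrt( 11)/13,17,20.1]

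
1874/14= 937/7 =133.86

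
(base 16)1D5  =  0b111010101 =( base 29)g5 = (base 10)469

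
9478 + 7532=17010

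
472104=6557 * 72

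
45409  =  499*91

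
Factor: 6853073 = 1451^1 * 4723^1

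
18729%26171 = 18729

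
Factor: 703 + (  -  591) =112 = 2^4* 7^1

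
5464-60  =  5404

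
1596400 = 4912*325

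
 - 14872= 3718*(  -  4)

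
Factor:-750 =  - 2^1*3^1*5^3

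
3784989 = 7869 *481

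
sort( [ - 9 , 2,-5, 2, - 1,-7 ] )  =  [- 9, - 7, - 5, - 1, 2,2] 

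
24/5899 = 24/5899 = 0.00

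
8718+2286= 11004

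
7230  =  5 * 1446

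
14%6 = 2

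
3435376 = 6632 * 518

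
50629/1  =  50629 = 50629.00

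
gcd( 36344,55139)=7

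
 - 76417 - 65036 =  - 141453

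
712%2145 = 712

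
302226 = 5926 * 51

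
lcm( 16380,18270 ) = 475020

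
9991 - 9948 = 43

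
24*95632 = 2295168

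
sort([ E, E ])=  [ E, E] 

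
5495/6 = 5495/6 = 915.83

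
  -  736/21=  - 36 + 20/21 = - 35.05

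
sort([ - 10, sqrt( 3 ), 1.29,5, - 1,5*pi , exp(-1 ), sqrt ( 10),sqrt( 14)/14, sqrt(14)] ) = [ - 10, - 1, sqrt(14) /14,exp( - 1 ),1.29, sqrt( 3) , sqrt (10),sqrt( 14 ), 5, 5*pi ] 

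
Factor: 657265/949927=5^1*7^1*11^( - 1)*89^1*211^1*86357^( - 1)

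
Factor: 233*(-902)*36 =-2^3*3^2*11^1*41^1*233^1 = -7565976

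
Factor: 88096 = 2^5*2753^1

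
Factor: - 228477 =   -  3^1*76159^1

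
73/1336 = 73/1336  =  0.05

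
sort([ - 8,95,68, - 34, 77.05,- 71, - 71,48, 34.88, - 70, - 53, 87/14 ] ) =[-71,-71, - 70, - 53, - 34, - 8,87/14,34.88,48, 68, 77.05, 95 ]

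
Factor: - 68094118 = -2^1* 34047059^1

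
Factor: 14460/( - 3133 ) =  - 2^2*3^1*5^1*13^( - 1 ) = -60/13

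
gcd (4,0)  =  4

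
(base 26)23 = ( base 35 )1K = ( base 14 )3d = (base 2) 110111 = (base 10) 55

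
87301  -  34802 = 52499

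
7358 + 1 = 7359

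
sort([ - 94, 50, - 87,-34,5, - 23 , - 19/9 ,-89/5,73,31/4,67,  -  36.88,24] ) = [-94 ,-87,-36.88, - 34,-23, - 89/5, - 19/9, 5,31/4, 24, 50, 67,73 ] 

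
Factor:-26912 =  - 2^5*29^2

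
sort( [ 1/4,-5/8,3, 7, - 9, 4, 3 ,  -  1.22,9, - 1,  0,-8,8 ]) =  [  -  9, - 8, - 1.22,  -  1, - 5/8, 0, 1/4, 3,3  ,  4, 7, 8, 9 ]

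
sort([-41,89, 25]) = [-41 , 25,89]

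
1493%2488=1493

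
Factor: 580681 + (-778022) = - 197341=-197341^1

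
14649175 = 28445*515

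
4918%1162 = 270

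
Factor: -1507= -11^1 * 137^1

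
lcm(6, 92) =276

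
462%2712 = 462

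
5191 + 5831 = 11022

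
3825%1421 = 983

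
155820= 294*530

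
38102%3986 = 2228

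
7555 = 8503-948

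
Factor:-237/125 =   -  3^1*5^( - 3)*79^1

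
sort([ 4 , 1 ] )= [ 1,  4] 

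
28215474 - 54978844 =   -  26763370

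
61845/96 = 644 + 7/32   =  644.22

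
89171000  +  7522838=96693838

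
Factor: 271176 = 2^3 * 3^1 * 11299^1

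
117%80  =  37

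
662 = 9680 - 9018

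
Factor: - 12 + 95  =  83 = 83^1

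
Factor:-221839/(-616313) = 97^1*2287^1*616313^(-1 )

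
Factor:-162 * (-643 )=2^1*3^4*643^1 = 104166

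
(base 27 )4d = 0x79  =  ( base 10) 121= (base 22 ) 5B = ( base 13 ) 94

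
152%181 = 152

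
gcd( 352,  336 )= 16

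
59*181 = 10679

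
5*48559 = 242795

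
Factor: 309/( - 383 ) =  - 3^1*103^1*383^( - 1 )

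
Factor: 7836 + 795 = 8631 = 3^2*7^1*137^1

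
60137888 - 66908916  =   - 6771028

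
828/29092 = 207/7273 = 0.03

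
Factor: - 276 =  - 2^2  *  3^1*23^1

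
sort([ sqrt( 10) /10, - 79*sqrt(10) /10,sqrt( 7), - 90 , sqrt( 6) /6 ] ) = [ - 90, - 79*sqrt( 10 )/10, sqrt(10)/10, sqrt( 6) /6, sqrt( 7 ) ]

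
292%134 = 24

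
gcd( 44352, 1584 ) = 1584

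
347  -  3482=-3135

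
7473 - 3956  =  3517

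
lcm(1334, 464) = 10672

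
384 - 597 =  - 213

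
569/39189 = 569/39189 = 0.01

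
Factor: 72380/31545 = 14476/6309  =  2^2*3^( - 2)*7^1*11^1*47^1*701^( - 1)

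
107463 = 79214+28249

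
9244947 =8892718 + 352229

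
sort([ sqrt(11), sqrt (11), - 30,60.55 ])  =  [ - 30,  sqrt(11), sqrt(11),60.55] 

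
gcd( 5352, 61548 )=2676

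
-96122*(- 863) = 82953286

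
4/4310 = 2/2155 = 0.00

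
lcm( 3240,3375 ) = 81000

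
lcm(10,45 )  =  90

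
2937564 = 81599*36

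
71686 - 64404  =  7282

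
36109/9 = 4012 + 1/9 = 4012.11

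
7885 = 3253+4632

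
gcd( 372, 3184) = 4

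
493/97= 5  +  8/97 = 5.08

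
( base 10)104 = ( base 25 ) 44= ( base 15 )6e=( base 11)95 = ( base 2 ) 1101000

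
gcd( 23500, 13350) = 50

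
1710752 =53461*32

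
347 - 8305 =-7958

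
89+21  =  110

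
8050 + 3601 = 11651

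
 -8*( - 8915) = 71320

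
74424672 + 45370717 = 119795389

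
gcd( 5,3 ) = 1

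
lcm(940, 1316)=6580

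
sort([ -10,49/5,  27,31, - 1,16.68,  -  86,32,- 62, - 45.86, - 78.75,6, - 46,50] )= [ - 86, - 78.75, - 62, -46 , - 45.86 , - 10, - 1,  6,  49/5,16.68,27 , 31, 32,50]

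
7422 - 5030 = 2392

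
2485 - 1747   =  738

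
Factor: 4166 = 2^1*2083^1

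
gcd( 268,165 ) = 1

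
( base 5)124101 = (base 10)4901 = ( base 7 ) 20201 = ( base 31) 533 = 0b1001100100101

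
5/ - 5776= - 5/5776 = - 0.00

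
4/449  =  4/449  =  0.01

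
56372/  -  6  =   - 9396+ 2/3 = - 9395.33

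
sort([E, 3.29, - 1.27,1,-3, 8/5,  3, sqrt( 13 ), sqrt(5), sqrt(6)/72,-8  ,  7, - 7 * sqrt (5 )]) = [  -  7*sqrt ( 5), - 8,-3, - 1.27, sqrt( 6)/72 , 1,8/5 , sqrt(5), E,3 , 3.29,sqrt(13),7 ]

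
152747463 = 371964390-219216927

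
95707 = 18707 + 77000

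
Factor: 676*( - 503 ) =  - 340028 = - 2^2*13^2*503^1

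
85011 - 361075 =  - 276064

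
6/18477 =2/6159= 0.00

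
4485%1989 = 507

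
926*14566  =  13488116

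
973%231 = 49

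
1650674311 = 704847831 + 945826480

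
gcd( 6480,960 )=240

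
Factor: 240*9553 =2292720 =2^4*3^1*5^1 * 41^1* 233^1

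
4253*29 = 123337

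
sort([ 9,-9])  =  [-9,9 ]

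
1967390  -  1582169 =385221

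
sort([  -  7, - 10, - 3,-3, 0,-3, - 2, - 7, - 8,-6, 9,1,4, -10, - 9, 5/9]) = [-10 , - 10, - 9,- 8, - 7 , - 7, - 6,-3,- 3,-3,-2, 0, 5/9, 1, 4 , 9]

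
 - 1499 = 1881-3380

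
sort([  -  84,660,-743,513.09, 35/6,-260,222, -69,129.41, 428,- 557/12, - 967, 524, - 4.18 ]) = [-967, - 743,-260, - 84, - 69, - 557/12,-4.18, 35/6,129.41, 222,428,  513.09, 524,660]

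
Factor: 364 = 2^2*7^1*13^1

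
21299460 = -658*( - 32370 )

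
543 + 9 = 552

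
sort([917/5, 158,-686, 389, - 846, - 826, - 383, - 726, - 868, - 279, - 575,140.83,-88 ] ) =[ - 868, - 846, - 826,-726, - 686, - 575, - 383, - 279,-88, 140.83,158,917/5, 389]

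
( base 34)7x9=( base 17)1EF9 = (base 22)j15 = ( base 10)9223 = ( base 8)22007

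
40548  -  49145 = -8597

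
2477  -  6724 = -4247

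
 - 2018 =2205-4223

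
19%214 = 19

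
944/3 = 944/3 = 314.67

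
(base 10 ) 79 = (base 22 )3D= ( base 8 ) 117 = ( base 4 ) 1033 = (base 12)67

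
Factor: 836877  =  3^1*71^1*3929^1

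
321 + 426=747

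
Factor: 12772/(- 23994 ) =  - 2^1*3^( - 2) * 43^( - 1 )*103^1=- 206/387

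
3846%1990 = 1856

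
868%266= 70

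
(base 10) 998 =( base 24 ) 1he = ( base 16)3e6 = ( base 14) 514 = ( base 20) 29i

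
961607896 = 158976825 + 802631071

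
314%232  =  82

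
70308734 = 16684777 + 53623957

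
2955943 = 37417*79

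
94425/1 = 94425 = 94425.00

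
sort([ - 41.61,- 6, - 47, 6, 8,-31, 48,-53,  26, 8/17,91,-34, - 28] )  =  [  -  53, -47,-41.61 , - 34,-31, - 28,-6, 8/17, 6, 8,  26, 48,91] 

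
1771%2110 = 1771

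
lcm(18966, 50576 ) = 151728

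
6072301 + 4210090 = 10282391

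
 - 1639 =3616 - 5255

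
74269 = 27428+46841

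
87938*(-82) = - 7210916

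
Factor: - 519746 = - 2^1*31^1*83^1*101^1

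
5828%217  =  186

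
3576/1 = 3576 = 3576.00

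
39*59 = 2301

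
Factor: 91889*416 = 2^5*  7^1 * 13^1*13127^1 = 38225824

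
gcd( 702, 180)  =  18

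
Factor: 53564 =2^2*7^1*1913^1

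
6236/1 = 6236 =6236.00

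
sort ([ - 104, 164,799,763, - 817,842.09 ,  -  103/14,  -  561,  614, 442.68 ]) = [ - 817, -561, - 104, -103/14, 164, 442.68  ,  614,763, 799, 842.09]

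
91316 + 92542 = 183858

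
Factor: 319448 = 2^3 *73^1*547^1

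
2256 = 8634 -6378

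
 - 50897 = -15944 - 34953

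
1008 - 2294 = -1286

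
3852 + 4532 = 8384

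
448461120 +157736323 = 606197443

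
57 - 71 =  - 14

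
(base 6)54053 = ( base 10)7377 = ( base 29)8MB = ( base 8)16321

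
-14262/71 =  -201 + 9/71 = - 200.87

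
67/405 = 67/405 =0.17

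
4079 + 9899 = 13978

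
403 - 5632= - 5229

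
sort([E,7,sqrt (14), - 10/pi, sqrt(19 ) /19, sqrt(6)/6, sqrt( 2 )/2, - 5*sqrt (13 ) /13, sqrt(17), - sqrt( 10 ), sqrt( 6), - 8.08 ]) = [ - 8.08, - 10/pi, - sqrt( 10), - 5*sqrt (13) /13,sqrt( 19)/19,sqrt(6)/6,  sqrt( 2)/2,  sqrt (6), E  ,  sqrt(14)  ,  sqrt ( 17), 7 ] 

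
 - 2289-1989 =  - 4278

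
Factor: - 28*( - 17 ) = 476 = 2^2*7^1*17^1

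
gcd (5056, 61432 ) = 8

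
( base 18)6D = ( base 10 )121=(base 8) 171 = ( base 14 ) 89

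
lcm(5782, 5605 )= 549290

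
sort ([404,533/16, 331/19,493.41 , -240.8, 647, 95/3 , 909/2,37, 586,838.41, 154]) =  [-240.8, 331/19, 95/3, 533/16,37, 154 , 404, 909/2,  493.41,586 , 647, 838.41]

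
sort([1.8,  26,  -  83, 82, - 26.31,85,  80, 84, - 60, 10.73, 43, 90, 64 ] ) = [  -  83,-60,- 26.31, 1.8,10.73, 26, 43  ,  64 , 80 , 82, 84,85, 90 ] 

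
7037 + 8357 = 15394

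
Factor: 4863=3^1*1621^1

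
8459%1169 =276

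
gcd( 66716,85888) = 4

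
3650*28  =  102200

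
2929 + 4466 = 7395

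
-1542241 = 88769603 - 90311844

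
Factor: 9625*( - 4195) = - 5^4*7^1*11^1*839^1 = - 40376875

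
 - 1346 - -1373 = 27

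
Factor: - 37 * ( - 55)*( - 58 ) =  - 2^1*5^1 * 11^1*29^1*37^1 = - 118030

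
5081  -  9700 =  - 4619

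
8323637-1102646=7220991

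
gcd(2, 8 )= 2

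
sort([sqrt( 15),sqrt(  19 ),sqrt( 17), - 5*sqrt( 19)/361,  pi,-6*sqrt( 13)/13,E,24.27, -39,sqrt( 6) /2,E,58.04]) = [ - 39, - 6*sqrt(13)/13 , - 5*sqrt( 19 ) /361,sqrt( 6 )/2, E, E,pi , sqrt( 15 ),sqrt( 17 ),  sqrt( 19),24.27, 58.04 ] 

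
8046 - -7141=15187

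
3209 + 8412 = 11621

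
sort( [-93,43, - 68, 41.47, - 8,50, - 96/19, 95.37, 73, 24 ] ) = [ - 93, - 68, -8, - 96/19, 24,  41.47 , 43,50, 73, 95.37]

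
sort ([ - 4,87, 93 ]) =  [ - 4 , 87, 93] 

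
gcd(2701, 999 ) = 37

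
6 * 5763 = 34578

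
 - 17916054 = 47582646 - 65498700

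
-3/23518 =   -  1+23515/23518 = - 0.00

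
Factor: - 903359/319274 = - 2^( - 1)*61^ ( - 1)*2617^( - 1)*903359^1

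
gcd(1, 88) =1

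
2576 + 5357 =7933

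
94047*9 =846423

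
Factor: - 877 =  - 877^1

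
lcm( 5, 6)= 30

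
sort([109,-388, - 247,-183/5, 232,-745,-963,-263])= [ - 963, - 745,-388, - 263, - 247, - 183/5 , 109,  232] 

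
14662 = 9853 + 4809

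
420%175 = 70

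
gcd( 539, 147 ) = 49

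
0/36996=0 = 0.00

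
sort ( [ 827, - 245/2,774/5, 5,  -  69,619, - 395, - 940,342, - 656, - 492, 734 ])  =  [ - 940, - 656, - 492, - 395, - 245/2, - 69, 5,774/5,342,619,734, 827]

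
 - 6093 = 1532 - 7625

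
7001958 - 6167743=834215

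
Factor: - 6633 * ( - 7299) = 48414267 = 3^4 * 11^1 * 67^1* 811^1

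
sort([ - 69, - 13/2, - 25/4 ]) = [ - 69, -13/2, - 25/4 ]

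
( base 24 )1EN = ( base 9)1248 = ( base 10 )935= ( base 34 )RH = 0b1110100111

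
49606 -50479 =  - 873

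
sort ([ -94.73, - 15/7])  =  [ - 94.73, - 15/7]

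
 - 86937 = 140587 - 227524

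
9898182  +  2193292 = 12091474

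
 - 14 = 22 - 36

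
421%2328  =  421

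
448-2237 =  - 1789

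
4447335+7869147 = 12316482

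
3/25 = 3/25 =0.12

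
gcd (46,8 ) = 2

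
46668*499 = 23287332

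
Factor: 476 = 2^2*7^1*17^1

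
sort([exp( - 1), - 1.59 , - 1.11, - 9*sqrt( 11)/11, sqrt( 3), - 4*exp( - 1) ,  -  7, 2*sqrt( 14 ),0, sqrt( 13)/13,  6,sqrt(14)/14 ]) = [  -  7, - 9*sqrt( 11)/11, - 1.59,  -  4*exp(  -  1),- 1.11, 0 , sqrt( 14 ) /14 , sqrt(13 ) /13 , exp( - 1 ) , sqrt( 3 ) , 6,  2  *  sqrt( 14)]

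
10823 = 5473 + 5350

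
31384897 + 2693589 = 34078486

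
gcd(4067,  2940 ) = 49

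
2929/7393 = 2929/7393 =0.40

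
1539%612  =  315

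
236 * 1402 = 330872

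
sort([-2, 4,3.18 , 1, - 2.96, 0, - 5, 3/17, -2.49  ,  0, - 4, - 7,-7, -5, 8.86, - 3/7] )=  [ - 7, - 7, - 5, - 5,-4, - 2.96, - 2.49, - 2,-3/7, 0, 0  ,  3/17, 1, 3.18, 4, 8.86 ]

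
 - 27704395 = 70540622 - 98245017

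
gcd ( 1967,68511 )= 1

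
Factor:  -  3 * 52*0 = 0^1= 0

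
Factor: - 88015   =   - 5^1 *29^1 * 607^1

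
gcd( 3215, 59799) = 643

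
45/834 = 15/278 = 0.05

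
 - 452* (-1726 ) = 780152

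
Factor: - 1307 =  - 1307^1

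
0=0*15795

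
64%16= 0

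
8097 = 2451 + 5646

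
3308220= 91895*36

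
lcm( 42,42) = 42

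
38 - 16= 22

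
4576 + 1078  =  5654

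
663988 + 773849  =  1437837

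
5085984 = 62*82032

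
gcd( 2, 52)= 2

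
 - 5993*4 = - 23972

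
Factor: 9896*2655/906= 4378980/151=2^2*3^1*5^1 * 59^1*151^(-1) * 1237^1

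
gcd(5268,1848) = 12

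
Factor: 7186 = 2^1*3593^1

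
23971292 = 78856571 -54885279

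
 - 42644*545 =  - 23240980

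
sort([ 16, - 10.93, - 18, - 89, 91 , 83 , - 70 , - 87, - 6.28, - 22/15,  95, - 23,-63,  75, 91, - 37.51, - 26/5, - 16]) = [ - 89, - 87, - 70 , - 63, - 37.51  , - 23 ,-18 , - 16 , - 10.93 , - 6.28, - 26/5, - 22/15, 16 , 75,83, 91, 91, 95]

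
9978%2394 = 402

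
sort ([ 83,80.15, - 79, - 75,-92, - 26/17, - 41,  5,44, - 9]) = [ - 92, - 79,-75, - 41,-9,-26/17, 5, 44, 80.15,83]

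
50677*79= 4003483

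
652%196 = 64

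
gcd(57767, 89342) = 1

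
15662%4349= 2615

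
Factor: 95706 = 2^1*3^2 * 13^1*409^1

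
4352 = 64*68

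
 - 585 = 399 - 984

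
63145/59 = 1070 + 15/59 = 1070.25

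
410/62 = 6 + 19/31 =6.61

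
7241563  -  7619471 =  - 377908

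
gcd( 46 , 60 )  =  2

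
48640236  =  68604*709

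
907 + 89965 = 90872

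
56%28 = 0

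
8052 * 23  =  185196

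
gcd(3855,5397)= 771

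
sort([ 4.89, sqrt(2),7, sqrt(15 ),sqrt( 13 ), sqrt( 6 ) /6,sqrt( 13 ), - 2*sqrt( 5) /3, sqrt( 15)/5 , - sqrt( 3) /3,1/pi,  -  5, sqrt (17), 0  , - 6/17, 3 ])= [ - 5, - 2 * sqrt (5)/3, - sqrt(3 )/3, - 6/17, 0 , 1/pi,sqrt (6) /6, sqrt( 15)/5 , sqrt( 2), 3,sqrt(13), sqrt(13 ), sqrt ( 15 ),  sqrt( 17), 4.89, 7]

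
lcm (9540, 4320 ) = 228960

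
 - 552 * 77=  - 42504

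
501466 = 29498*17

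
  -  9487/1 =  - 9487= - 9487.00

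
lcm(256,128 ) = 256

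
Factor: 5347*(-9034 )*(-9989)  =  2^1 * 7^1*1427^1*4517^1*5347^1= 482516627222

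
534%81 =48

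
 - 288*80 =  - 23040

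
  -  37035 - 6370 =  - 43405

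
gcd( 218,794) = 2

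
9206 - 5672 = 3534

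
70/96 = 35/48 =0.73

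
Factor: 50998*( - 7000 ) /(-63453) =356986000/63453 = 2^4*3^( - 1)*5^3*7^1*13^(-1)*43^1*593^1*1627^( - 1 )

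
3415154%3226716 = 188438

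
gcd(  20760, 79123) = 1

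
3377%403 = 153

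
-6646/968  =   - 3323/484 = -6.87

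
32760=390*84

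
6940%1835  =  1435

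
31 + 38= 69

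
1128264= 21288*53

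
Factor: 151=151^1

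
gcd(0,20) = 20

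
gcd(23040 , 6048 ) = 288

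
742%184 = 6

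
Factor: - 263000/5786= - 2^2*5^3*11^(- 1 ) = - 500/11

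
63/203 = 9/29 = 0.31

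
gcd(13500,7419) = 3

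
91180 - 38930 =52250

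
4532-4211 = 321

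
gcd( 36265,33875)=5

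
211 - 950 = -739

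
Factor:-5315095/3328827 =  - 3^ (-1 )*5^1*1063019^1*1109609^( - 1 ) 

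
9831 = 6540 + 3291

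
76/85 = 76/85=0.89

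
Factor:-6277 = - 6277^1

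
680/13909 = 680/13909 = 0.05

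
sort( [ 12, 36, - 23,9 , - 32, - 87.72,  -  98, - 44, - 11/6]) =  [ - 98, - 87.72,-44, - 32 , - 23, - 11/6,9, 12,36]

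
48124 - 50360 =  - 2236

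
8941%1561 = 1136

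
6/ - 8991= - 1 + 2995/2997 = -0.00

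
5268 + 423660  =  428928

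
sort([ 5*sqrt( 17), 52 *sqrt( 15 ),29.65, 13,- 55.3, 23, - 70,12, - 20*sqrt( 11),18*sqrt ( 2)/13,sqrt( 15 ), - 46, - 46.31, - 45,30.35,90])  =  [ - 70, - 20*sqrt( 11 ), - 55.3, - 46.31, - 46, - 45, 18*sqrt(2)/13,sqrt( 15), 12,13,5 *sqrt( 17 ),23,  29.65, 30.35 , 90,52 * sqrt( 15)] 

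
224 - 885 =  - 661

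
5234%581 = 5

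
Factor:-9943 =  - 61^1*163^1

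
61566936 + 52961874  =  114528810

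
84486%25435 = 8181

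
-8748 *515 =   -  4505220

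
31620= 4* 7905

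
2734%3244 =2734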